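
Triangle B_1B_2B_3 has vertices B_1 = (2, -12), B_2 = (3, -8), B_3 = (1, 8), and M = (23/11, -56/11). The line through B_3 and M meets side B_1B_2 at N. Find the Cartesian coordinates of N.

(5/2, -10)

Barycentric coordinates of M with respect to B_1B_2B_3: (4/11, 4/11, 3/11).
On side B_1B_2 the B_3-coordinate is zero; dropping M's B_3-weight 3/11 and renormalizing the remaining 4/11 : 4/11 gives weights 1/2, 1/2 on B_1, B_2.
N = (1/2)·(2, -12) + (1/2)·(3, -8) = (5/2, -10).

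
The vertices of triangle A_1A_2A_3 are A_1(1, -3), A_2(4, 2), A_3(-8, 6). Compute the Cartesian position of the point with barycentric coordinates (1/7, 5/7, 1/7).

P = (1/7)·A_1 + (5/7)·A_2 + (1/7)·A_3.
x-coordinate: (1/7)·1 + (5/7)·4 + (1/7)·(-8) = 13/7.
y-coordinate: (1/7)·(-3) + (5/7)·2 + (1/7)·6 = 13/7.

(13/7, 13/7)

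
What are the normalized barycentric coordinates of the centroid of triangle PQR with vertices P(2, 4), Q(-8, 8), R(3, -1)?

(1/3, 1/3, 1/3)

The centroid is the average of the vertices, so each weight is 1/3.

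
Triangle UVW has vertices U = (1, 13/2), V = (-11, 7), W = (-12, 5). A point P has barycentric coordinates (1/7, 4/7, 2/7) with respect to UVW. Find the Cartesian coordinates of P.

P = (1/7)·U + (4/7)·V + (2/7)·W.
x-coordinate: (1/7)·1 + (4/7)·(-11) + (2/7)·(-12) = -67/7.
y-coordinate: (1/7)·(13/2) + (4/7)·7 + (2/7)·5 = 89/14.

(-67/7, 89/14)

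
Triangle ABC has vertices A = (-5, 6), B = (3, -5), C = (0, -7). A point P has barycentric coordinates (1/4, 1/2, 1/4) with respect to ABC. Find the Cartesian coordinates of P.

(1/4, -11/4)

P = (1/4)·A + (1/2)·B + (1/4)·C.
x-coordinate: (1/4)·(-5) + (1/2)·3 + (1/4)·0 = 1/4.
y-coordinate: (1/4)·6 + (1/2)·(-5) + (1/4)·(-7) = -11/4.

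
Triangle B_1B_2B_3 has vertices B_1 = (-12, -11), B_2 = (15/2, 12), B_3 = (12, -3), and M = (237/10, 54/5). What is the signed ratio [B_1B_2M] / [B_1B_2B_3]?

1

[B_1B_2B_3] = ½·((-12)·(12−(-3)) + (15/2)·(-3−(-11)) + 12·(-11−12)) = ½·(-180 + 60 − 276) = -198.
[B_1B_2M] = ½·((-12)·(12−(54/5)) + (15/2)·(54/5−(-11)) + (237/10)·(-11−12)) = ½·(-72/5 + 327/2 − 5451/10) = -198, so the ratio is (-198)/(-198) = 1.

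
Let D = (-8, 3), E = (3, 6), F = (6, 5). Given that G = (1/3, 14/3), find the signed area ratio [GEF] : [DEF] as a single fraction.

[DEF] = ½·((-8)·(6−5) + 3·(5−3) + 6·(3−6)) = ½·(-8 + 6 − 18) = -10.
[GEF] = ½·((1/3)·(6−5) + 3·(5−(14/3)) + 6·(14/3−6)) = ½·(1/3 + 1 − 8) = -10/3, so the ratio is (-10/3)/(-10) = 1/3.

1/3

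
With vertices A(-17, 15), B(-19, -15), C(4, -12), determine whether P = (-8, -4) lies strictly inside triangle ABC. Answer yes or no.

yes

Barycentric coordinates of P: (55/171, 13/57, 77/171).
The three coordinates are positive, positive, positive; a point is interior exactly when all three are positive.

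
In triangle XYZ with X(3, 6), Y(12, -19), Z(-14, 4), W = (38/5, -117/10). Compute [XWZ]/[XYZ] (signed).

7/10

[XYZ] = ½·(3·(-19−4) + 12·(4−6) + (-14)·(6−(-19))) = ½·(-69 − 24 − 350) = -443/2.
[XWZ] = ½·(3·(-117/10−4) + (38/5)·(4−6) + (-14)·(6−(-117/10))) = ½·(-471/10 − 76/5 − 1239/5) = -3101/20, so the ratio is (-3101/20)/(-443/2) = 7/10.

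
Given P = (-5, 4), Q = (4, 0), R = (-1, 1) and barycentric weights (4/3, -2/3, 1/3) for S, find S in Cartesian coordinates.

(-29/3, 17/3)

S = (4/3)·P + (-2/3)·Q + (1/3)·R.
x-coordinate: (4/3)·(-5) + (-2/3)·4 + (1/3)·(-1) = -29/3.
y-coordinate: (4/3)·4 + (-2/3)·0 + (1/3)·1 = 17/3.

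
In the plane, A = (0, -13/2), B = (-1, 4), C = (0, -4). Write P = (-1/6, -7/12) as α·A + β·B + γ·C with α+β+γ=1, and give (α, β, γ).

Signed area of the reference triangle: [ABC] = ½·(0·(4−(-4)) + (-1)·(-4−(-13/2)) + 0·(-13/2−4)) = ½·(0 − 5/2 + 0) = -5/4.
[PBC] = ½·((-1/6)·(4−(-4)) + (-1)·(-4−(-7/12)) + 0·(-7/12−4)) = ½·(-4/3 + 41/12 + 0) = 25/24, so the A-coordinate is (25/24)/(-5/4) = -5/6.
[APC] = ½·(0·(-7/12−(-4)) + (-1/6)·(-4−(-13/2)) + 0·(-13/2−(-7/12))) = ½·(0 − 5/12 + 0) = -5/24, so the B-coordinate is 1/6.
[ABP] = ½·(0·(4−(-7/12)) + (-1)·(-7/12−(-13/2)) + (-1/6)·(-13/2−4)) = ½·(0 − 71/12 + 7/4) = -25/12, so the C-coordinate is 5/3.
Check: -5/6 + 1/6 + 5/3 = 1.

(-5/6, 1/6, 5/3)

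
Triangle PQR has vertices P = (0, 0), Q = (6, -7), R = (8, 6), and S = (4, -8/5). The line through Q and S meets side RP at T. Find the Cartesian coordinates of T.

(8/3, 2)

Barycentric coordinates of S with respect to PQR: (2/5, 2/5, 1/5).
On side RP the Q-coordinate is zero; dropping S's Q-weight 2/5 and renormalizing the remaining 1/5 : 2/5 gives weights 1/3, 2/3 on R, P.
T = (1/3)·(8, 6) + (2/3)·(0, 0) = (8/3, 2).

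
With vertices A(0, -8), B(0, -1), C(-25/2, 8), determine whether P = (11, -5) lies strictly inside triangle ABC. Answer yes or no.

no

Barycentric coordinates of P: (-14/25, 61/25, -22/25).
The three coordinates are negative, positive, negative; a point is interior exactly when all three are positive.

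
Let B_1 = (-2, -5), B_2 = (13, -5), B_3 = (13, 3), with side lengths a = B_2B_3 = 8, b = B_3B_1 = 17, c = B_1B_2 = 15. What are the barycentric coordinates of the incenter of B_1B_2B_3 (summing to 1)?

(1/5, 17/40, 3/8)

The incenter has barycentric coordinates proportional to the opposite side lengths: (8 : 17 : 15).
Normalizing by 8+17+15 = 40 gives (1/5, 17/40, 3/8).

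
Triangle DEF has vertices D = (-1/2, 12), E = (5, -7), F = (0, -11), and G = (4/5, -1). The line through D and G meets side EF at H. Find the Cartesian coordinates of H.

(5/3, -29/3)

Barycentric coordinates of G with respect to DEF: (2/5, 1/5, 2/5).
On side EF the D-coordinate is zero; dropping G's D-weight 2/5 and renormalizing the remaining 1/5 : 2/5 gives weights 1/3, 2/3 on E, F.
H = (1/3)·(5, -7) + (2/3)·(0, -11) = (5/3, -29/3).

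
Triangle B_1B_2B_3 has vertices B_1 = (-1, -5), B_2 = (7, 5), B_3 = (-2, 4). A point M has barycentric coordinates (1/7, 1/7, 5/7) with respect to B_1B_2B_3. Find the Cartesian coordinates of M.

(-4/7, 20/7)

M = (1/7)·B_1 + (1/7)·B_2 + (5/7)·B_3.
x-coordinate: (1/7)·(-1) + (1/7)·7 + (5/7)·(-2) = -4/7.
y-coordinate: (1/7)·(-5) + (1/7)·5 + (5/7)·4 = 20/7.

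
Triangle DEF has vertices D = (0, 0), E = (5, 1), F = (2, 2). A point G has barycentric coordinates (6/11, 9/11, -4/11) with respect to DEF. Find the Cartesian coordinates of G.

(37/11, 1/11)

G = (6/11)·D + (9/11)·E + (-4/11)·F.
x-coordinate: (6/11)·0 + (9/11)·5 + (-4/11)·2 = 37/11.
y-coordinate: (6/11)·0 + (9/11)·1 + (-4/11)·2 = 1/11.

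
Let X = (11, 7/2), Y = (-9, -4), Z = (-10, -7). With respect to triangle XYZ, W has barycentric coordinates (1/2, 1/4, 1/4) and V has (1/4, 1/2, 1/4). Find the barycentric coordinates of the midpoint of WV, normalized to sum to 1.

(3/8, 3/8, 1/4)

Since both coordinate triples sum to 1, the midpoint's barycentrics are the componentwise average.
(1/2+1/4)/2 = 3/8; similarly 3/8 and 1/4.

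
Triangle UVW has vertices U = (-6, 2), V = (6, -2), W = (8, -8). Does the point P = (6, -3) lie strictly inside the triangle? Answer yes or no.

Barycentric coordinates of P: (1/32, 25/32, 3/16).
The three coordinates are positive, positive, positive; a point is interior exactly when all three are positive.

yes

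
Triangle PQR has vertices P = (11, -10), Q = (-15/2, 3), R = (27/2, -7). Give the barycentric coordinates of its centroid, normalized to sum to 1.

(1/3, 1/3, 1/3)

The centroid is the average of the vertices, so each weight is 1/3.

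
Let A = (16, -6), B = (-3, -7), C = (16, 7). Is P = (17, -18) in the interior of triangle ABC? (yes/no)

no

Barycentric coordinates of P: (489/247, -1/19, -229/247).
The three coordinates are positive, negative, negative; a point is interior exactly when all three are positive.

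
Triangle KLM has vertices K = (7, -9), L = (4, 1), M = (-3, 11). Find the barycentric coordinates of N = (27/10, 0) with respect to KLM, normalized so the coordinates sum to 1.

Signed area of the reference triangle: [KLM] = ½·(7·(1−11) + 4·(11−(-9)) + (-3)·(-9−1)) = ½·(-70 + 80 + 30) = 20.
[NLM] = ½·((27/10)·(1−11) + 4·(11−0) + (-3)·(0−1)) = ½·(-27 + 44 + 3) = 10, so the K-coordinate is 10/20 = 1/2.
[KNM] = ½·(7·(0−11) + (27/10)·(11−(-9)) + (-3)·(-9−0)) = ½·(-77 + 54 + 27) = 2, so the L-coordinate is 1/10.
[KLN] = ½·(7·(1−0) + 4·(0−(-9)) + (27/10)·(-9−1)) = ½·(7 + 36 − 27) = 8, so the M-coordinate is 2/5.
Check: 1/2 + 1/10 + 2/5 = 1.

(1/2, 1/10, 2/5)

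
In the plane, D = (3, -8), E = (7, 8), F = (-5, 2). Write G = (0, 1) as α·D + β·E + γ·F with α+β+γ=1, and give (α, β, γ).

Signed area of the reference triangle: [DEF] = ½·(3·(8−2) + 7·(2−(-8)) + (-5)·(-8−8)) = ½·(18 + 70 + 80) = 84.
[GEF] = ½·(0·(8−2) + 7·(2−1) + (-5)·(1−8)) = ½·(0 + 7 + 35) = 21, so the D-coordinate is 21/84 = 1/4.
[DGF] = ½·(3·(1−2) + 0·(2−(-8)) + (-5)·(-8−1)) = ½·(-3 + 0 + 45) = 21, so the E-coordinate is 1/4.
[DEG] = ½·(3·(8−1) + 7·(1−(-8)) + 0·(-8−8)) = ½·(21 + 63 + 0) = 42, so the F-coordinate is 1/2.
Check: 1/4 + 1/4 + 1/2 = 1.

(1/4, 1/4, 1/2)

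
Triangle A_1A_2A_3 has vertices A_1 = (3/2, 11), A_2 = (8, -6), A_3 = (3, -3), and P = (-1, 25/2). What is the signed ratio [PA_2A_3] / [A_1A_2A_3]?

[A_1A_2A_3] = ½·((3/2)·(-6−(-3)) + 8·(-3−11) + 3·(11−(-6))) = ½·(-9/2 − 112 + 51) = -131/4.
[PA_2A_3] = ½·((-1)·(-6−(-3)) + 8·(-3−(25/2)) + 3·(25/2−(-6))) = ½·(3 − 124 + 111/2) = -131/4, so the ratio is (-131/4)/(-131/4) = 1.

1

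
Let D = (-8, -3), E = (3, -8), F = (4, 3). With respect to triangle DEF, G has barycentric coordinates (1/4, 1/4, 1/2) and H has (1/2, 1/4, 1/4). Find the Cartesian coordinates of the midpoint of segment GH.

Barycentric coordinates of the midpoint are the average: (3/8, 1/4, 3/8).
Converting: (3/8)·D + (1/4)·E + (3/8)·F = (-3/4, -2).

(-3/4, -2)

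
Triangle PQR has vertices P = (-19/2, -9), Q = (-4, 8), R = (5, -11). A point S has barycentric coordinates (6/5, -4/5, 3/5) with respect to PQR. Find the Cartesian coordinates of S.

(-26/5, -119/5)

S = (6/5)·P + (-4/5)·Q + (3/5)·R.
x-coordinate: (6/5)·(-19/2) + (-4/5)·(-4) + (3/5)·5 = -26/5.
y-coordinate: (6/5)·(-9) + (-4/5)·8 + (3/5)·(-11) = -119/5.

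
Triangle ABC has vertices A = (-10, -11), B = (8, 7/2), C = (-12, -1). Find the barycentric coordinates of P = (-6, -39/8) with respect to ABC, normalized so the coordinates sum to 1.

Signed area of the reference triangle: [ABC] = ½·((-10)·(7/2−(-1)) + 8·(-1−(-11)) + (-12)·(-11−(7/2))) = ½·(-45 + 80 + 174) = 209/2.
[PBC] = ½·((-6)·(7/2−(-1)) + 8·(-1−(-39/8)) + (-12)·(-39/8−(7/2))) = ½·(-27 + 31 + 201/2) = 209/4, so the A-coordinate is (209/4)/(209/2) = 1/2.
[APC] = ½·((-10)·(-39/8−(-1)) + (-6)·(-1−(-11)) + (-12)·(-11−(-39/8))) = ½·(155/4 − 60 + 147/2) = 209/8, so the B-coordinate is 1/4.
[ABP] = ½·((-10)·(7/2−(-39/8)) + 8·(-39/8−(-11)) + (-6)·(-11−(7/2))) = ½·(-335/4 + 49 + 87) = 209/8, so the C-coordinate is 1/4.
Check: 1/2 + 1/4 + 1/4 = 1.

(1/2, 1/4, 1/4)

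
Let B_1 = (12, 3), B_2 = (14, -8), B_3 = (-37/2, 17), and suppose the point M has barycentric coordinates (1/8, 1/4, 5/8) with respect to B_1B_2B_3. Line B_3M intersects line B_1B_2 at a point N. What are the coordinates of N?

Line B_3M meets B_1B_2 where the B_3-coordinate vanishes; zeroing M's B_3-weight and renormalizing leaves B_1, B_2-weights 1/8 : 1/4 → (1/3, 2/3).
So N = (1/3)·B_1 + (2/3)·B_2 = (40/3, -13/3).

(40/3, -13/3)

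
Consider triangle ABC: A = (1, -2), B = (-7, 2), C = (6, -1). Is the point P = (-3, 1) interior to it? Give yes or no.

Barycentric coordinates of P: (1/28, 19/28, 2/7).
The three coordinates are positive, positive, positive; a point is interior exactly when all three are positive.

yes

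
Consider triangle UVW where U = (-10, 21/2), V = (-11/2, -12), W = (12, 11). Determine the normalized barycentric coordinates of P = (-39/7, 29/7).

Signed area of the reference triangle: [UVW] = ½·((-10)·(-12−11) + (-11/2)·(11−(21/2)) + 12·(21/2−(-12))) = ½·(230 − 11/4 + 270) = 1989/8.
[PVW] = ½·((-39/7)·(-12−11) + (-11/2)·(11−(29/7)) + 12·(29/7−(-12))) = ½·(897/7 − 264/7 + 1356/7) = 1989/14, so the U-coordinate is (1989/14)/(1989/8) = 4/7.
[UPW] = ½·((-10)·(29/7−11) + (-39/7)·(11−(21/2)) + 12·(21/2−(29/7))) = ½·(480/7 − 39/14 + 534/7) = 1989/28, so the V-coordinate is 2/7.
[UVP] = ½·((-10)·(-12−(29/7)) + (-11/2)·(29/7−(21/2)) + (-39/7)·(21/2−(-12))) = ½·(1130/7 + 979/28 − 1755/14) = 1989/56, so the W-coordinate is 1/7.

(4/7, 2/7, 1/7)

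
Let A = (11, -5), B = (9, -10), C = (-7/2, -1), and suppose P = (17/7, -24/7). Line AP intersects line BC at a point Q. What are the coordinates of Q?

Barycentric coordinates of P with respect to ABC: (2/7, 1/7, 4/7).
On side BC the A-coordinate is zero; dropping P's A-weight 2/7 and renormalizing the remaining 1/7 : 4/7 gives weights 1/5, 4/5 on B, C.
Q = (1/5)·(9, -10) + (4/5)·(-7/2, -1) = (-1, -14/5).

(-1, -14/5)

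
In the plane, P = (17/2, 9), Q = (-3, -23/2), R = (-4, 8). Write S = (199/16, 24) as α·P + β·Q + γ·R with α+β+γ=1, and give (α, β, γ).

(11/8, -3/4, 3/8)

Signed area of the reference triangle: [PQR] = ½·((17/2)·(-23/2−8) + (-3)·(8−9) + (-4)·(9−(-23/2))) = ½·(-663/4 + 3 − 82) = -979/8.
[SQR] = ½·((199/16)·(-23/2−8) + (-3)·(8−24) + (-4)·(24−(-23/2))) = ½·(-7761/32 + 48 − 142) = -10769/64, so the P-coordinate is (-10769/64)/(-979/8) = 11/8.
[PSR] = ½·((17/2)·(24−8) + (199/16)·(8−9) + (-4)·(9−24)) = ½·(136 − 199/16 + 60) = 2937/32, so the Q-coordinate is -3/4.
[PQS] = ½·((17/2)·(-23/2−24) + (-3)·(24−9) + (199/16)·(9−(-23/2))) = ½·(-1207/4 − 45 + 8159/32) = -2937/64, so the R-coordinate is 3/8.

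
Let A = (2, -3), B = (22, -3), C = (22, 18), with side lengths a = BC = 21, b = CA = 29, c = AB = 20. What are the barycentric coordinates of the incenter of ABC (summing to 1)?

(3/10, 29/70, 2/7)

The incenter has barycentric coordinates proportional to the opposite side lengths: (21 : 29 : 20).
Normalizing by 21+29+20 = 70 gives (3/10, 29/70, 2/7).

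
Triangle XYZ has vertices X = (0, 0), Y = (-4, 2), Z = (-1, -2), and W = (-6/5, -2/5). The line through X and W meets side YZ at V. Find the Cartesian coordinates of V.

Barycentric coordinates of W with respect to XYZ: (2/5, 1/5, 2/5).
On side YZ the X-coordinate is zero; dropping W's X-weight 2/5 and renormalizing the remaining 1/5 : 2/5 gives weights 1/3, 2/3 on Y, Z.
V = (1/3)·(-4, 2) + (2/3)·(-1, -2) = (-2, -2/3).

(-2, -2/3)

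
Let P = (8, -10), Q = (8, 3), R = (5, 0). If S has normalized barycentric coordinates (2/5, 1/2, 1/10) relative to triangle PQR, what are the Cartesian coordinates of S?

S = (2/5)·P + (1/2)·Q + (1/10)·R.
x-coordinate: (2/5)·8 + (1/2)·8 + (1/10)·5 = 77/10.
y-coordinate: (2/5)·(-10) + (1/2)·3 + (1/10)·0 = -5/2.

(77/10, -5/2)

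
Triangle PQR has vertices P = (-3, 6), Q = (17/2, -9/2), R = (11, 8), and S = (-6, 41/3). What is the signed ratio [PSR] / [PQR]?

-2/3

[PQR] = ½·((-3)·(-9/2−8) + (17/2)·(8−6) + 11·(6−(-9/2))) = ½·(75/2 + 17 + 231/2) = 85.
[PSR] = ½·((-3)·(41/3−8) + (-6)·(8−6) + 11·(6−(41/3))) = ½·(-17 − 12 − 253/3) = -170/3, so the ratio is (-170/3)/85 = -2/3.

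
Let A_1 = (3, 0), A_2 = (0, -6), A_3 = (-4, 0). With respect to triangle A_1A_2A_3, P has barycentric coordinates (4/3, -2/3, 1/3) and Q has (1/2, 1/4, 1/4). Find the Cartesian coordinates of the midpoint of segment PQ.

(19/12, 5/4)

Barycentric coordinates of the midpoint are the average: (11/12, -5/24, 7/24).
Converting: (11/12)·A_1 + (-5/24)·A_2 + (7/24)·A_3 = (19/12, 5/4).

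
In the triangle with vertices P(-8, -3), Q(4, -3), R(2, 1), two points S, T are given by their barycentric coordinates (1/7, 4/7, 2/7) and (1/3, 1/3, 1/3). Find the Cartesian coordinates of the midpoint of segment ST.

Barycentric coordinates of the midpoint are the average: (5/21, 19/42, 13/42).
Converting: (5/21)·P + (19/42)·Q + (13/42)·R = (11/21, -37/21).

(11/21, -37/21)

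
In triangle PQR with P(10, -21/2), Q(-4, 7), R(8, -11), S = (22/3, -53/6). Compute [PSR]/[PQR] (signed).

[PQR] = ½·(10·(7−(-11)) + (-4)·(-11−(-21/2)) + 8·(-21/2−7)) = ½·(180 + 2 − 140) = 21.
[PSR] = ½·(10·(-53/6−(-11)) + (22/3)·(-11−(-21/2)) + 8·(-21/2−(-53/6))) = ½·(65/3 − 11/3 − 40/3) = 7/3, so the ratio is (7/3)/21 = 1/9.

1/9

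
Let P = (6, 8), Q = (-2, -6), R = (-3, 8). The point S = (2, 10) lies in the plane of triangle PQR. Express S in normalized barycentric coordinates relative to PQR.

(4/7, -1/7, 4/7)

Signed area of the reference triangle: [PQR] = ½·(6·(-6−8) + (-2)·(8−8) + (-3)·(8−(-6))) = ½·(-84 + 0 − 42) = -63.
[SQR] = ½·(2·(-6−8) + (-2)·(8−10) + (-3)·(10−(-6))) = ½·(-28 + 4 − 48) = -36, so the P-coordinate is (-36)/(-63) = 4/7.
[PSR] = ½·(6·(10−8) + 2·(8−8) + (-3)·(8−10)) = ½·(12 + 0 + 6) = 9, so the Q-coordinate is -1/7.
[PQS] = ½·(6·(-6−10) + (-2)·(10−8) + 2·(8−(-6))) = ½·(-96 − 4 + 28) = -36, so the R-coordinate is 4/7.
Check: 4/7 − 1/7 + 4/7 = 1.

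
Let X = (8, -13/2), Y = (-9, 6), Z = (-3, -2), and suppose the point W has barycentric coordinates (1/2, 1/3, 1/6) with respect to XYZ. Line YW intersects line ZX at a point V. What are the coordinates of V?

(21/4, -43/8)

Line YW meets ZX where the Y-coordinate vanishes; zeroing W's Y-weight and renormalizing leaves Z, X-weights 1/6 : 1/2 → (1/4, 3/4).
So V = (1/4)·Z + (3/4)·X = (21/4, -43/8).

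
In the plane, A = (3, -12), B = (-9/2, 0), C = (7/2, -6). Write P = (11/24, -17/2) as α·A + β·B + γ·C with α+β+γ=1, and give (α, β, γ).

Signed area of the reference triangle: [ABC] = ½·(3·(0−(-6)) + (-9/2)·(-6−(-12)) + (7/2)·(-12−0)) = ½·(18 − 27 − 42) = -51/2.
[PBC] = ½·((11/24)·(0−(-6)) + (-9/2)·(-6−(-17/2)) + (7/2)·(-17/2−0)) = ½·(11/4 − 45/4 − 119/4) = -153/8, so the A-coordinate is (-153/8)/(-51/2) = 3/4.
[APC] = ½·(3·(-17/2−(-6)) + (11/24)·(-6−(-12)) + (7/2)·(-12−(-17/2))) = ½·(-15/2 + 11/4 − 49/4) = -17/2, so the B-coordinate is 1/3.
[ABP] = ½·(3·(0−(-17/2)) + (-9/2)·(-17/2−(-12)) + (11/24)·(-12−0)) = ½·(51/2 − 63/4 − 11/2) = 17/8, so the C-coordinate is -1/12.

(3/4, 1/3, -1/12)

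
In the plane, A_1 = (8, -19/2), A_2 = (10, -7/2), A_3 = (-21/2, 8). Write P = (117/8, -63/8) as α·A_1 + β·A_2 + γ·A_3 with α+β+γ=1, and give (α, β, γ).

(1/4, 1, -1/4)

Signed area of the reference triangle: [A_1A_2A_3] = ½·(8·(-7/2−8) + 10·(8−(-19/2)) + (-21/2)·(-19/2−(-7/2))) = ½·(-92 + 175 + 63) = 73.
[PA_2A_3] = ½·((117/8)·(-7/2−8) + 10·(8−(-63/8)) + (-21/2)·(-63/8−(-7/2))) = ½·(-2691/16 + 635/4 + 735/16) = 73/4, so the A_1-coordinate is (73/4)/73 = 1/4.
[A_1PA_3] = ½·(8·(-63/8−8) + (117/8)·(8−(-19/2)) + (-21/2)·(-19/2−(-63/8))) = ½·(-127 + 4095/16 + 273/16) = 73, so the A_2-coordinate is 1.
[A_1A_2P] = ½·(8·(-7/2−(-63/8)) + 10·(-63/8−(-19/2)) + (117/8)·(-19/2−(-7/2))) = ½·(35 + 65/4 − 351/4) = -73/4, so the A_3-coordinate is -1/4.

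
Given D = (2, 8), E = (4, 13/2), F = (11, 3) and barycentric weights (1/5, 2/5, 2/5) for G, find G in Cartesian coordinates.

(32/5, 27/5)

G = (1/5)·D + (2/5)·E + (2/5)·F.
x-coordinate: (1/5)·2 + (2/5)·4 + (2/5)·11 = 32/5.
y-coordinate: (1/5)·8 + (2/5)·(13/2) + (2/5)·3 = 27/5.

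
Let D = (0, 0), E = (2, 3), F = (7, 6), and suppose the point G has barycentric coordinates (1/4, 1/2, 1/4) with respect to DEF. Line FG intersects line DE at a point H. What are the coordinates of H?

(4/3, 2)

Line FG meets DE where the F-coordinate vanishes; zeroing G's F-weight and renormalizing leaves D, E-weights 1/4 : 1/2 → (1/3, 2/3).
So H = (1/3)·D + (2/3)·E = (4/3, 2).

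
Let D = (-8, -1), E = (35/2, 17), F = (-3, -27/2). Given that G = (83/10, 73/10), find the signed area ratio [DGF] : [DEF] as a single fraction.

[DEF] = ½·((-8)·(17−(-27/2)) + (35/2)·(-27/2−(-1)) + (-3)·(-1−17)) = ½·(-244 − 875/4 + 54) = -1635/8.
[DGF] = ½·((-8)·(73/10−(-27/2)) + (83/10)·(-27/2−(-1)) + (-3)·(-1−(73/10))) = ½·(-832/5 − 415/4 + 249/10) = -981/8, so the ratio is (-981/8)/(-1635/8) = 3/5.

3/5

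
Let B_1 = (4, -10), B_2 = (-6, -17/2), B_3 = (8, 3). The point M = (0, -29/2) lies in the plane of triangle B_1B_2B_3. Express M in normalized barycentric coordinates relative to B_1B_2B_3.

Signed area of the reference triangle: [B_1B_2B_3] = ½·(4·(-17/2−3) + (-6)·(3−(-10)) + 8·(-10−(-17/2))) = ½·(-46 − 78 − 12) = -68.
[MB_2B_3] = ½·(0·(-17/2−3) + (-6)·(3−(-29/2)) + 8·(-29/2−(-17/2))) = ½·(0 − 105 − 48) = -153/2, so the B_1-coordinate is (-153/2)/(-68) = 9/8.
[B_1MB_3] = ½·(4·(-29/2−3) + 0·(3−(-10)) + 8·(-10−(-29/2))) = ½·(-70 + 0 + 36) = -17, so the B_2-coordinate is 1/4.
[B_1B_2M] = ½·(4·(-17/2−(-29/2)) + (-6)·(-29/2−(-10)) + 0·(-10−(-17/2))) = ½·(24 + 27 + 0) = 51/2, so the B_3-coordinate is -3/8.
Check: 9/8 + 1/4 − 3/8 = 1.

(9/8, 1/4, -3/8)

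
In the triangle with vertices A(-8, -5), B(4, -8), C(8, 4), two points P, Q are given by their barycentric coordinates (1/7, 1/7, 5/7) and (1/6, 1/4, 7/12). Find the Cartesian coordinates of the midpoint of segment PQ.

Barycentric coordinates of the midpoint are the average: (13/84, 11/56, 109/168).
Converting: (13/84)·A + (11/56)·B + (109/168)·C = (199/42, 1/4).

(199/42, 1/4)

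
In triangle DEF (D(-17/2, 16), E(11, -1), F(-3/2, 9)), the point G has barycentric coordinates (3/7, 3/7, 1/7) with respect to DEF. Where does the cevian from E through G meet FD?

(-27/4, 57/4)

Line EG meets FD where the E-coordinate vanishes; zeroing G's E-weight and renormalizing leaves F, D-weights 1/7 : 3/7 → (1/4, 3/4).
So H = (1/4)·F + (3/4)·D = (-27/4, 57/4).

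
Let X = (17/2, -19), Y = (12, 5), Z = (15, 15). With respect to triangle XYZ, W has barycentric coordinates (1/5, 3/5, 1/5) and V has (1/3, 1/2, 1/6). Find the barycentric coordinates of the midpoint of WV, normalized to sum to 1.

(4/15, 11/20, 11/60)

Since both coordinate triples sum to 1, the midpoint's barycentrics are the componentwise average.
(1/5+1/3)/2 = 4/15; similarly 11/20 and 11/60.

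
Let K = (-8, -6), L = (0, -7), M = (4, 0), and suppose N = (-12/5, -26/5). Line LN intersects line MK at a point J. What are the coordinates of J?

(-4, -4)

Barycentric coordinates of N with respect to KLM: (2/5, 2/5, 1/5).
On side MK the L-coordinate is zero; dropping N's L-weight 2/5 and renormalizing the remaining 1/5 : 2/5 gives weights 1/3, 2/3 on M, K.
J = (1/3)·(4, 0) + (2/3)·(-8, -6) = (-4, -4).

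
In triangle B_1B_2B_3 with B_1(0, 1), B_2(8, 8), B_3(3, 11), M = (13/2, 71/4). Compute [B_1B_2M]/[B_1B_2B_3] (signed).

[B_1B_2B_3] = ½·(0·(8−11) + 8·(11−1) + 3·(1−8)) = ½·(0 + 80 − 21) = 59/2.
[B_1B_2M] = ½·(0·(8−(71/4)) + 8·(71/4−1) + (13/2)·(1−8)) = ½·(0 + 134 − 91/2) = 177/4, so the ratio is (177/4)/(59/2) = 3/2.

3/2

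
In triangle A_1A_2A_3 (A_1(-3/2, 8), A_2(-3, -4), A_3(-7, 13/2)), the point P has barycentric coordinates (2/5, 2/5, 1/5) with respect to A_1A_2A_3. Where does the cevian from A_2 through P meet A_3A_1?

Line A_2P meets A_3A_1 where the A_2-coordinate vanishes; zeroing P's A_2-weight and renormalizing leaves A_3, A_1-weights 1/5 : 2/5 → (1/3, 2/3).
So Q = (1/3)·A_3 + (2/3)·A_1 = (-10/3, 15/2).

(-10/3, 15/2)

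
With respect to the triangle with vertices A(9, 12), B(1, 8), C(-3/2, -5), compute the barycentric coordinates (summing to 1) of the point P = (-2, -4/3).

(-1/6, 1/2, 2/3)

Signed area of the reference triangle: [ABC] = ½·(9·(8−(-5)) + 1·(-5−12) + (-3/2)·(12−8)) = ½·(117 − 17 − 6) = 47.
[PBC] = ½·((-2)·(8−(-5)) + 1·(-5−(-4/3)) + (-3/2)·(-4/3−8)) = ½·(-26 − 11/3 + 14) = -47/6, so the A-coordinate is (-47/6)/47 = -1/6.
[APC] = ½·(9·(-4/3−(-5)) + (-2)·(-5−12) + (-3/2)·(12−(-4/3))) = ½·(33 + 34 − 20) = 47/2, so the B-coordinate is 1/2.
[ABP] = ½·(9·(8−(-4/3)) + 1·(-4/3−12) + (-2)·(12−8)) = ½·(84 − 40/3 − 8) = 94/3, so the C-coordinate is 2/3.
Check: -1/6 + 1/2 + 2/3 = 1.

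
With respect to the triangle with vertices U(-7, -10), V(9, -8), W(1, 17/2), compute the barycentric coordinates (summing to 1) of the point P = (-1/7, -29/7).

(3/7, 2/7, 2/7)

Signed area of the reference triangle: [UVW] = ½·((-7)·(-8−(17/2)) + 9·(17/2−(-10)) + 1·(-10−(-8))) = ½·(231/2 + 333/2 − 2) = 140.
[PVW] = ½·((-1/7)·(-8−(17/2)) + 9·(17/2−(-29/7)) + 1·(-29/7−(-8))) = ½·(33/14 + 1593/14 + 27/7) = 60, so the U-coordinate is 60/140 = 3/7.
[UPW] = ½·((-7)·(-29/7−(17/2)) + (-1/7)·(17/2−(-10)) + 1·(-10−(-29/7))) = ½·(177/2 − 37/14 − 41/7) = 40, so the V-coordinate is 2/7.
[UVP] = ½·((-7)·(-8−(-29/7)) + 9·(-29/7−(-10)) + (-1/7)·(-10−(-8))) = ½·(27 + 369/7 + 2/7) = 40, so the W-coordinate is 2/7.
Check: 3/7 + 2/7 + 2/7 = 1.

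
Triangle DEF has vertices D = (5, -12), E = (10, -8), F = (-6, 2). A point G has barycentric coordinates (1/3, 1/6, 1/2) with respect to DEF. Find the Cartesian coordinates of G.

G = (1/3)·D + (1/6)·E + (1/2)·F.
x-coordinate: (1/3)·5 + (1/6)·10 + (1/2)·(-6) = 1/3.
y-coordinate: (1/3)·(-12) + (1/6)·(-8) + (1/2)·2 = -13/3.

(1/3, -13/3)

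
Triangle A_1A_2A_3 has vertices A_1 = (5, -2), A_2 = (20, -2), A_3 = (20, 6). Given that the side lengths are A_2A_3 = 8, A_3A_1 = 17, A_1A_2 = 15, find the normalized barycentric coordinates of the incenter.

(1/5, 17/40, 3/8)

The incenter has barycentric coordinates proportional to the opposite side lengths: (8 : 17 : 15).
Normalizing by 8+17+15 = 40 gives (1/5, 17/40, 3/8).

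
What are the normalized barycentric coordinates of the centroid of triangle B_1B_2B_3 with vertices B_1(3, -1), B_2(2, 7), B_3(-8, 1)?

(1/3, 1/3, 1/3)

The centroid is the average of the vertices, so each weight is 1/3.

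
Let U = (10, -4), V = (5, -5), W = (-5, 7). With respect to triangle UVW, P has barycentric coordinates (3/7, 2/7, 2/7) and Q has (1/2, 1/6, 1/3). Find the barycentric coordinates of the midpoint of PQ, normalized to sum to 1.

(13/28, 19/84, 13/42)

Since both coordinate triples sum to 1, the midpoint's barycentrics are the componentwise average.
(3/7+1/2)/2 = 13/28; similarly 19/84 and 13/42.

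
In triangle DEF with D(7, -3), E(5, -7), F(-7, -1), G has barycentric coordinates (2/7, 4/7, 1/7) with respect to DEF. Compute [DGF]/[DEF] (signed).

4/7

The signed ratio [DGF]/[DEF] equals the barycentric coordinate of G at vertex E, which is 4/7.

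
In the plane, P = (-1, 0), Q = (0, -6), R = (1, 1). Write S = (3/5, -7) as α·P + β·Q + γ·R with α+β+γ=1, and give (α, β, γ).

(-2/5, 6/5, 1/5)

Signed area of the reference triangle: [PQR] = ½·((-1)·(-6−1) + 0·(1−0) + 1·(0−(-6))) = ½·(7 + 0 + 6) = 13/2.
[SQR] = ½·((3/5)·(-6−1) + 0·(1−(-7)) + 1·(-7−(-6))) = ½·(-21/5 + 0 − 1) = -13/5, so the P-coordinate is (-13/5)/(13/2) = -2/5.
[PSR] = ½·((-1)·(-7−1) + (3/5)·(1−0) + 1·(0−(-7))) = ½·(8 + 3/5 + 7) = 39/5, so the Q-coordinate is 6/5.
[PQS] = ½·((-1)·(-6−(-7)) + 0·(-7−0) + (3/5)·(0−(-6))) = ½·(-1 + 0 + 18/5) = 13/10, so the R-coordinate is 1/5.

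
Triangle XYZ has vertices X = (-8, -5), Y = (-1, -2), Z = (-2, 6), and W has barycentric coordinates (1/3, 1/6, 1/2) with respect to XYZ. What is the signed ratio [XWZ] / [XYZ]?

1/6

The signed ratio [XWZ]/[XYZ] equals the barycentric coordinate of W at vertex Y, which is 1/6.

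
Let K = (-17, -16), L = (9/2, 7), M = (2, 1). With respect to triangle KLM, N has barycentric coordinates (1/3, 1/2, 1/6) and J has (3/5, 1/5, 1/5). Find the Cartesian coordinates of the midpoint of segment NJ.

(-719/120, -29/6)

Barycentric coordinates of the midpoint are the average: (7/15, 7/20, 11/60).
Converting: (7/15)·K + (7/20)·L + (11/60)·M = (-719/120, -29/6).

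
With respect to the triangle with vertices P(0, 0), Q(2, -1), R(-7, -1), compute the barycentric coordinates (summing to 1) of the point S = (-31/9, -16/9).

Signed area of the reference triangle: [PQR] = ½·(0·(-1−(-1)) + 2·(-1−0) + (-7)·(0−(-1))) = ½·(0 − 2 − 7) = -9/2.
[SQR] = ½·((-31/9)·(-1−(-1)) + 2·(-1−(-16/9)) + (-7)·(-16/9−(-1))) = ½·(0 + 14/9 + 49/9) = 7/2, so the P-coordinate is (7/2)/(-9/2) = -7/9.
[PSR] = ½·(0·(-16/9−(-1)) + (-31/9)·(-1−0) + (-7)·(0−(-16/9))) = ½·(0 + 31/9 − 112/9) = -9/2, so the Q-coordinate is 1.
[PQS] = ½·(0·(-1−(-16/9)) + 2·(-16/9−0) + (-31/9)·(0−(-1))) = ½·(0 − 32/9 − 31/9) = -7/2, so the R-coordinate is 7/9.

(-7/9, 1, 7/9)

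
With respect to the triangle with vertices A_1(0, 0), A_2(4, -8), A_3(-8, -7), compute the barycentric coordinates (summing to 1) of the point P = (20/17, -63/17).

(9/17, 7/17, 1/17)

Signed area of the reference triangle: [A_1A_2A_3] = ½·(0·(-8−(-7)) + 4·(-7−0) + (-8)·(0−(-8))) = ½·(0 − 28 − 64) = -46.
[PA_2A_3] = ½·((20/17)·(-8−(-7)) + 4·(-7−(-63/17)) + (-8)·(-63/17−(-8))) = ½·(-20/17 − 224/17 − 584/17) = -414/17, so the A_1-coordinate is (-414/17)/(-46) = 9/17.
[A_1PA_3] = ½·(0·(-63/17−(-7)) + (20/17)·(-7−0) + (-8)·(0−(-63/17))) = ½·(0 − 140/17 − 504/17) = -322/17, so the A_2-coordinate is 7/17.
[A_1A_2P] = ½·(0·(-8−(-63/17)) + 4·(-63/17−0) + (20/17)·(0−(-8))) = ½·(0 − 252/17 + 160/17) = -46/17, so the A_3-coordinate is 1/17.
Check: 9/17 + 7/17 + 1/17 = 1.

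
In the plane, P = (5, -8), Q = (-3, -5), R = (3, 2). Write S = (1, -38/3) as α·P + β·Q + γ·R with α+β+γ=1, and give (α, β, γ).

(1, 2/3, -2/3)

Signed area of the reference triangle: [PQR] = ½·(5·(-5−2) + (-3)·(2−(-8)) + 3·(-8−(-5))) = ½·(-35 − 30 − 9) = -37.
[SQR] = ½·(1·(-5−2) + (-3)·(2−(-38/3)) + 3·(-38/3−(-5))) = ½·(-7 − 44 − 23) = -37, so the P-coordinate is (-37)/(-37) = 1.
[PSR] = ½·(5·(-38/3−2) + 1·(2−(-8)) + 3·(-8−(-38/3))) = ½·(-220/3 + 10 + 14) = -74/3, so the Q-coordinate is 2/3.
[PQS] = ½·(5·(-5−(-38/3)) + (-3)·(-38/3−(-8)) + 1·(-8−(-5))) = ½·(115/3 + 14 − 3) = 74/3, so the R-coordinate is -2/3.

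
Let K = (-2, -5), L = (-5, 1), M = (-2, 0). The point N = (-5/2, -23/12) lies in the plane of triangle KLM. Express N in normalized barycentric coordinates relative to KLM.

(5/12, 1/6, 5/12)

Signed area of the reference triangle: [KLM] = ½·((-2)·(1−0) + (-5)·(0−(-5)) + (-2)·(-5−1)) = ½·(-2 − 25 + 12) = -15/2.
[NLM] = ½·((-5/2)·(1−0) + (-5)·(0−(-23/12)) + (-2)·(-23/12−1)) = ½·(-5/2 − 115/12 + 35/6) = -25/8, so the K-coordinate is (-25/8)/(-15/2) = 5/12.
[KNM] = ½·((-2)·(-23/12−0) + (-5/2)·(0−(-5)) + (-2)·(-5−(-23/12))) = ½·(23/6 − 25/2 + 37/6) = -5/4, so the L-coordinate is 1/6.
[KLN] = ½·((-2)·(1−(-23/12)) + (-5)·(-23/12−(-5)) + (-5/2)·(-5−1)) = ½·(-35/6 − 185/12 + 15) = -25/8, so the M-coordinate is 5/12.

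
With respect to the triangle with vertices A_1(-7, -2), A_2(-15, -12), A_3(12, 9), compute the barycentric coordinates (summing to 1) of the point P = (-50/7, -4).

(1/2, 5/14, 1/7)

Signed area of the reference triangle: [A_1A_2A_3] = ½·((-7)·(-12−9) + (-15)·(9−(-2)) + 12·(-2−(-12))) = ½·(147 − 165 + 120) = 51.
[PA_2A_3] = ½·((-50/7)·(-12−9) + (-15)·(9−(-4)) + 12·(-4−(-12))) = ½·(150 − 195 + 96) = 51/2, so the A_1-coordinate is (51/2)/51 = 1/2.
[A_1PA_3] = ½·((-7)·(-4−9) + (-50/7)·(9−(-2)) + 12·(-2−(-4))) = ½·(91 − 550/7 + 24) = 255/14, so the A_2-coordinate is 5/14.
[A_1A_2P] = ½·((-7)·(-12−(-4)) + (-15)·(-4−(-2)) + (-50/7)·(-2−(-12))) = ½·(56 + 30 − 500/7) = 51/7, so the A_3-coordinate is 1/7.
Check: 1/2 + 5/14 + 1/7 = 1.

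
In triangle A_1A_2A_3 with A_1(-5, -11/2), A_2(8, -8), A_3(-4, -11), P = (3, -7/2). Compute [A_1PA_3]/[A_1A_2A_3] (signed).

[A_1A_2A_3] = ½·((-5)·(-8−(-11)) + 8·(-11−(-11/2)) + (-4)·(-11/2−(-8))) = ½·(-15 − 44 − 10) = -69/2.
[A_1PA_3] = ½·((-5)·(-7/2−(-11)) + 3·(-11−(-11/2)) + (-4)·(-11/2−(-7/2))) = ½·(-75/2 − 33/2 + 8) = -23, so the ratio is (-23)/(-69/2) = 2/3.

2/3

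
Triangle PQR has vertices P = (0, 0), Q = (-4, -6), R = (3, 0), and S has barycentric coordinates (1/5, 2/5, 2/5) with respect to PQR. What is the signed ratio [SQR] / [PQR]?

1/5

The signed ratio [SQR]/[PQR] equals the barycentric coordinate of S at vertex P, which is 1/5.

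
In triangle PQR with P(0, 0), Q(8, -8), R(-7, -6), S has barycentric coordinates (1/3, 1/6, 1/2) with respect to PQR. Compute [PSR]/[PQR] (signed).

1/6

The signed ratio [PSR]/[PQR] equals the barycentric coordinate of S at vertex Q, which is 1/6.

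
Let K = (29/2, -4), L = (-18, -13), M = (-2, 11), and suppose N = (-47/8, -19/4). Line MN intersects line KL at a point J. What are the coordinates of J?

Barycentric coordinates of N with respect to KLM: (1/4, 1/2, 1/4).
On side KL the M-coordinate is zero; dropping N's M-weight 1/4 and renormalizing the remaining 1/4 : 1/2 gives weights 1/3, 2/3 on K, L.
J = (1/3)·(29/2, -4) + (2/3)·(-18, -13) = (-43/6, -10).

(-43/6, -10)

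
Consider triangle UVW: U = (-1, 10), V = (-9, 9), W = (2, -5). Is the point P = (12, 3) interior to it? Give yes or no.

Barycentric coordinates of P: (76/41, -58/41, 23/41).
The three coordinates are positive, negative, positive; a point is interior exactly when all three are positive.

no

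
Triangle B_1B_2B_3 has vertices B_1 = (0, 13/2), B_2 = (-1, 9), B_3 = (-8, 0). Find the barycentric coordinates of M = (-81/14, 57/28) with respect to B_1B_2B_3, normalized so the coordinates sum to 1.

Signed area of the reference triangle: [B_1B_2B_3] = ½·(0·(9−0) + (-1)·(0−(13/2)) + (-8)·(13/2−9)) = ½·(0 + 13/2 + 20) = 53/4.
[MB_2B_3] = ½·((-81/14)·(9−0) + (-1)·(0−(57/28)) + (-8)·(57/28−9)) = ½·(-729/14 + 57/28 + 390/7) = 159/56, so the B_1-coordinate is (159/56)/(53/4) = 3/14.
[B_1MB_3] = ½·(0·(57/28−0) + (-81/14)·(0−(13/2)) + (-8)·(13/2−(57/28))) = ½·(0 + 1053/28 − 250/7) = 53/56, so the B_2-coordinate is 1/14.
[B_1B_2M] = ½·(0·(9−(57/28)) + (-1)·(57/28−(13/2)) + (-81/14)·(13/2−9)) = ½·(0 + 125/28 + 405/28) = 265/28, so the B_3-coordinate is 5/7.
Check: 3/14 + 1/14 + 5/7 = 1.

(3/14, 1/14, 5/7)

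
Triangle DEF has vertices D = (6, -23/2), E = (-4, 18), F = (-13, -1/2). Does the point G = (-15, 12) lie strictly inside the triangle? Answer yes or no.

no

Barycentric coordinates of G: (-299/901, 431/901, 769/901).
The three coordinates are negative, positive, positive; a point is interior exactly when all three are positive.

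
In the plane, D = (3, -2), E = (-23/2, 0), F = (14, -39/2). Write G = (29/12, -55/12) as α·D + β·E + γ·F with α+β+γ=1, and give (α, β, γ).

Signed area of the reference triangle: [DEF] = ½·(3·(0−(-39/2)) + (-23/2)·(-39/2−(-2)) + 14·(-2−0)) = ½·(117/2 + 805/4 − 28) = 927/8.
[GEF] = ½·((29/12)·(0−(-39/2)) + (-23/2)·(-39/2−(-55/12)) + 14·(-55/12−0)) = ½·(377/8 + 4117/24 − 385/6) = 309/4, so the D-coordinate is (309/4)/(927/8) = 2/3.
[DGF] = ½·(3·(-55/12−(-39/2)) + (29/12)·(-39/2−(-2)) + 14·(-2−(-55/12))) = ½·(179/4 − 1015/24 + 217/6) = 309/16, so the E-coordinate is 1/6.
[DEG] = ½·(3·(0−(-55/12)) + (-23/2)·(-55/12−(-2)) + (29/12)·(-2−0)) = ½·(55/4 + 713/24 − 29/6) = 309/16, so the F-coordinate is 1/6.
Check: 2/3 + 1/6 + 1/6 = 1.

(2/3, 1/6, 1/6)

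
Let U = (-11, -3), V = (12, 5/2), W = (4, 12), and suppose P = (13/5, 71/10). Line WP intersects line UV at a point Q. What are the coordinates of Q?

Barycentric coordinates of P with respect to UVW: (1/5, 1/5, 3/5).
On side UV the W-coordinate is zero; dropping P's W-weight 3/5 and renormalizing the remaining 1/5 : 1/5 gives weights 1/2, 1/2 on U, V.
Q = (1/2)·(-11, -3) + (1/2)·(12, 5/2) = (1/2, -1/4).

(1/2, -1/4)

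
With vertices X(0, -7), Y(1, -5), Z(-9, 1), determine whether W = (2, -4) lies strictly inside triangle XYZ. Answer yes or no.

Barycentric coordinates of W: (-8/13, 43/26, -1/26).
The three coordinates are negative, positive, negative; a point is interior exactly when all three are positive.

no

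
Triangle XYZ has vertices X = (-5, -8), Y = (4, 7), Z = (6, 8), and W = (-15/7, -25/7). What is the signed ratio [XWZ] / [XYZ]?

1/7

[XYZ] = ½·((-5)·(7−8) + 4·(8−(-8)) + 6·(-8−7)) = ½·(5 + 64 − 90) = -21/2.
[XWZ] = ½·((-5)·(-25/7−8) + (-15/7)·(8−(-8)) + 6·(-8−(-25/7))) = ½·(405/7 − 240/7 − 186/7) = -3/2, so the ratio is (-3/2)/(-21/2) = 1/7.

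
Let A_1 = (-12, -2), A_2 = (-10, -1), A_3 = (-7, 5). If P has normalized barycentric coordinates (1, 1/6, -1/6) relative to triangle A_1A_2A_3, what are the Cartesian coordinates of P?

(-25/2, -3)

P = 1·A_1 + (1/6)·A_2 + (-1/6)·A_3.
x-coordinate: 1·(-12) + (1/6)·(-10) + (-1/6)·(-7) = -25/2.
y-coordinate: 1·(-2) + (1/6)·(-1) + (-1/6)·5 = -3.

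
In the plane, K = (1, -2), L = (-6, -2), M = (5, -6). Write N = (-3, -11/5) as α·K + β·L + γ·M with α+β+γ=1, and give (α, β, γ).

(7/20, 3/5, 1/20)

Signed area of the reference triangle: [KLM] = ½·(1·(-2−(-6)) + (-6)·(-6−(-2)) + 5·(-2−(-2))) = ½·(4 + 24 + 0) = 14.
[NLM] = ½·((-3)·(-2−(-6)) + (-6)·(-6−(-11/5)) + 5·(-11/5−(-2))) = ½·(-12 + 114/5 − 1) = 49/10, so the K-coordinate is (49/10)/14 = 7/20.
[KNM] = ½·(1·(-11/5−(-6)) + (-3)·(-6−(-2)) + 5·(-2−(-11/5))) = ½·(19/5 + 12 + 1) = 42/5, so the L-coordinate is 3/5.
[KLN] = ½·(1·(-2−(-11/5)) + (-6)·(-11/5−(-2)) + (-3)·(-2−(-2))) = ½·(1/5 + 6/5 + 0) = 7/10, so the M-coordinate is 1/20.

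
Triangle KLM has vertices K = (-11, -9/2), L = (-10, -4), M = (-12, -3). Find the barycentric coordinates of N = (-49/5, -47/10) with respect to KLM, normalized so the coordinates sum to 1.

(3/5, 4/5, -2/5)

Signed area of the reference triangle: [KLM] = ½·((-11)·(-4−(-3)) + (-10)·(-3−(-9/2)) + (-12)·(-9/2−(-4))) = ½·(11 − 15 + 6) = 1.
[NLM] = ½·((-49/5)·(-4−(-3)) + (-10)·(-3−(-47/10)) + (-12)·(-47/10−(-4))) = ½·(49/5 − 17 + 42/5) = 3/5, so the K-coordinate is (3/5)/1 = 3/5.
[KNM] = ½·((-11)·(-47/10−(-3)) + (-49/5)·(-3−(-9/2)) + (-12)·(-9/2−(-47/10))) = ½·(187/10 − 147/10 − 12/5) = 4/5, so the L-coordinate is 4/5.
[KLN] = ½·((-11)·(-4−(-47/10)) + (-10)·(-47/10−(-9/2)) + (-49/5)·(-9/2−(-4))) = ½·(-77/10 + 2 + 49/10) = -2/5, so the M-coordinate is -2/5.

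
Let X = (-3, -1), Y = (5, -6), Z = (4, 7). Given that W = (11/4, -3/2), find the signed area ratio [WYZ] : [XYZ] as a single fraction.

1/4

[XYZ] = ½·((-3)·(-6−7) + 5·(7−(-1)) + 4·(-1−(-6))) = ½·(39 + 40 + 20) = 99/2.
[WYZ] = ½·((11/4)·(-6−7) + 5·(7−(-3/2)) + 4·(-3/2−(-6))) = ½·(-143/4 + 85/2 + 18) = 99/8, so the ratio is (99/8)/(99/2) = 1/4.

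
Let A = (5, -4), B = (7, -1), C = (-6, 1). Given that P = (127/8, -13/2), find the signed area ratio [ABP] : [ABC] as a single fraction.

-7/8

[ABC] = ½·(5·(-1−1) + 7·(1−(-4)) + (-6)·(-4−(-1))) = ½·(-10 + 35 + 18) = 43/2.
[ABP] = ½·(5·(-1−(-13/2)) + 7·(-13/2−(-4)) + (127/8)·(-4−(-1))) = ½·(55/2 − 35/2 − 381/8) = -301/16, so the ratio is (-301/16)/(43/2) = -7/8.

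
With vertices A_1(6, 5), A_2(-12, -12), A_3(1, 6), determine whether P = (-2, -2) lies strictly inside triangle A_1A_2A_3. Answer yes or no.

Barycentric coordinates of P: (50/103, 43/103, 10/103).
The three coordinates are positive, positive, positive; a point is interior exactly when all three are positive.

yes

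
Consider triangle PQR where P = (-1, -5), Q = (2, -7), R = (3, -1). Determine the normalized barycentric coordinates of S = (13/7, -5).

Signed area of the reference triangle: [PQR] = ½·((-1)·(-7−(-1)) + 2·(-1−(-5)) + 3·(-5−(-7))) = ½·(6 + 8 + 6) = 10.
[SQR] = ½·((13/7)·(-7−(-1)) + 2·(-1−(-5)) + 3·(-5−(-7))) = ½·(-78/7 + 8 + 6) = 10/7, so the P-coordinate is (10/7)/10 = 1/7.
[PSR] = ½·((-1)·(-5−(-1)) + (13/7)·(-1−(-5)) + 3·(-5−(-5))) = ½·(4 + 52/7 + 0) = 40/7, so the Q-coordinate is 4/7.
[PQS] = ½·((-1)·(-7−(-5)) + 2·(-5−(-5)) + (13/7)·(-5−(-7))) = ½·(2 + 0 + 26/7) = 20/7, so the R-coordinate is 2/7.
Check: 1/7 + 4/7 + 2/7 = 1.

(1/7, 4/7, 2/7)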